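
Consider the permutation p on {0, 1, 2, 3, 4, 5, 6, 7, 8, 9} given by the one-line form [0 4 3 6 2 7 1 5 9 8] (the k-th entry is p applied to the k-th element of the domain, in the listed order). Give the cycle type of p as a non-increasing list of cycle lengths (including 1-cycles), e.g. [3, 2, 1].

[5, 2, 2, 1]

The disjoint cycles are (0)(1 4 2 3 6)(5 7)(8 9), with lengths 5, 2, 2, 1 in non-increasing order.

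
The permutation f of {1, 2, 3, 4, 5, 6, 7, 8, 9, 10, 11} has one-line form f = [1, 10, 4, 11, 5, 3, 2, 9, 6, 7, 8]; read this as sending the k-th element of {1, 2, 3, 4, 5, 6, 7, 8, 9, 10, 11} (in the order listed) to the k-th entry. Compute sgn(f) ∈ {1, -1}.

In disjoint-cycle form the cycle lengths are 6, 3, 1, 1.
A cycle is odd iff its length is even; f has 1 even-length cycle, so sgn(f) = (−1)^1 and f is odd.

-1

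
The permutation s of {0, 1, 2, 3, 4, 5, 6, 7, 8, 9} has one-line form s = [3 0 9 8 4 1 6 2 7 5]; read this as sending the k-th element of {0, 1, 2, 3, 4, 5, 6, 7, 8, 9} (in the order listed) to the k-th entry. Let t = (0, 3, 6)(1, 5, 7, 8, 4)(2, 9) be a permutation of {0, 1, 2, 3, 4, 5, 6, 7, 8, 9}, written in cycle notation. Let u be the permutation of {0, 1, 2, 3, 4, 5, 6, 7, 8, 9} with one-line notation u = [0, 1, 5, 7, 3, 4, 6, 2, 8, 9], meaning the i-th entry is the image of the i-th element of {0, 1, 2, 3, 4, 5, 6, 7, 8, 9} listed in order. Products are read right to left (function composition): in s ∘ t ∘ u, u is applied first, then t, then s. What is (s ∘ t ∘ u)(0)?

8

(s ∘ t ∘ u)(0) = s(t(u(0))). u(0) = 0, then t(0) = 3, then s(3) = 8, so the result is 8.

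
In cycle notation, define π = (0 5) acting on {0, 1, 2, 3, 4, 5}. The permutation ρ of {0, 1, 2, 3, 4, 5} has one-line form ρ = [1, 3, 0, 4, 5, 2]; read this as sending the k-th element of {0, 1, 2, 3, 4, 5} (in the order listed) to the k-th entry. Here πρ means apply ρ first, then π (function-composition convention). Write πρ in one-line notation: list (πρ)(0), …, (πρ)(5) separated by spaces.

1 3 5 4 0 2

Chase each element through ρ then π: 0 → 1 → 1; 1 → 3 → 3; 2 → 0 → 5; 3 → 4 → 4; 4 → 5 → 0; 5 → 2 → 2.
Collecting the images, πρ = [1 3 5 4 0 2].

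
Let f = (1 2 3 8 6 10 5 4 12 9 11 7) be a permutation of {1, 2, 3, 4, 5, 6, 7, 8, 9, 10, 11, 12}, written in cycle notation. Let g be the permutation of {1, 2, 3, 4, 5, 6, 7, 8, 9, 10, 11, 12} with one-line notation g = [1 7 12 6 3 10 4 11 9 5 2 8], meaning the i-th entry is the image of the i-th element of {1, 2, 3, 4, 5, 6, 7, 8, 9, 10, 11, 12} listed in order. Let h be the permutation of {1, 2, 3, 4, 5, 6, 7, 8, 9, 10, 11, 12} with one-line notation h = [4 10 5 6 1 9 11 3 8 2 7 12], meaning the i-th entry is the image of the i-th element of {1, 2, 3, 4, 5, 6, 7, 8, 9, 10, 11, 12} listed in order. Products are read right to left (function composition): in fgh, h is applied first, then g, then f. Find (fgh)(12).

6

Apply the permutations in order: h(12) = 12, then g(12) = 8, then f(8) = 6. So (fgh)(12) = 6.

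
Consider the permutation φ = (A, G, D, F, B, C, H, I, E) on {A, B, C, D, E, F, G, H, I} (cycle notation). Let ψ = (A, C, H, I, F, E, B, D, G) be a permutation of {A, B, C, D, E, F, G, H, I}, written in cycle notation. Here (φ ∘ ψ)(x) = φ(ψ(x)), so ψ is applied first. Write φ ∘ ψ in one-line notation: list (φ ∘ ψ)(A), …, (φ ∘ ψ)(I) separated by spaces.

Chase each element through ψ then φ: A → C → H; B → D → F; C → H → I; D → G → D; E → B → C; F → E → A; G → A → G; H → I → E; I → F → B.
So φ ∘ ψ in one-line form is H F I D C A G E B.

H F I D C A G E B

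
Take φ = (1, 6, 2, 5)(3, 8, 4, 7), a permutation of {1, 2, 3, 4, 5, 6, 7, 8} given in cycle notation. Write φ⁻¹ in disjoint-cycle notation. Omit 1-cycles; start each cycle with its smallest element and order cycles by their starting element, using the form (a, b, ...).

If φ sends a → b within a cycle, φ⁻¹ sends b → a; equivalently, reverse each cycle.
Reversing each cycle of φ and rotating so the smallest element leads gives (1, 5, 2, 6)(3, 7, 4, 8).

(1, 5, 2, 6)(3, 7, 4, 8)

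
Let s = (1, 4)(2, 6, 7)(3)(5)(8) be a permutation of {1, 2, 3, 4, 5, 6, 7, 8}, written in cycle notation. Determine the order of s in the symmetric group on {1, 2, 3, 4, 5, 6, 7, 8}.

The disjoint cycles have lengths 3, 2, 1, 1, 1.
Since disjoint cycles commute, ord(s) = lcm(3, 2) = 6.

6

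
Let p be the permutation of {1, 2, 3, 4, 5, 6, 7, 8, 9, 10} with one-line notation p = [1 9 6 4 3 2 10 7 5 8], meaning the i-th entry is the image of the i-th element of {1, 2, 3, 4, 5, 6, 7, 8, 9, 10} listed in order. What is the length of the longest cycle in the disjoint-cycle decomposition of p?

Decomposing into disjoint cycles gives (2 9 5 3 6)(7 10 8); the longest has length 5.

5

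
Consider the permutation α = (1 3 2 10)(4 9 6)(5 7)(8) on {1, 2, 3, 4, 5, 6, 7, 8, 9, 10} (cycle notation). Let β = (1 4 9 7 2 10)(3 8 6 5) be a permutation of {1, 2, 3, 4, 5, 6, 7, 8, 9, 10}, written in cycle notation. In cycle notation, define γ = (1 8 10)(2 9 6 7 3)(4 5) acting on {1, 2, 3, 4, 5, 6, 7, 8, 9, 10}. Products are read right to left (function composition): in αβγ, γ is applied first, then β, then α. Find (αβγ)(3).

Apply the permutations in order: γ(3) = 2, then β(2) = 10, then α(10) = 1. So (αβγ)(3) = 1.

1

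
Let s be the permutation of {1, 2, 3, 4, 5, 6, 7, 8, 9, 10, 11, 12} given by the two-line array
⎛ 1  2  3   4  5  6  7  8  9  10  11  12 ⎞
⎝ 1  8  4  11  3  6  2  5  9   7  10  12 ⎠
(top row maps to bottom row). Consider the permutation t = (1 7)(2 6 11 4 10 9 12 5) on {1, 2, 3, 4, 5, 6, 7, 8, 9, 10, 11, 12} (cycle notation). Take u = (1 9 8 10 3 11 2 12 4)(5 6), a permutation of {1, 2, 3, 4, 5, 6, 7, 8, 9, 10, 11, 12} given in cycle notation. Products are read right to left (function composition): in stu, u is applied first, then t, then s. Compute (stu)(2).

(stu)(2) = s(t(u(2))). u(2) = 12, then t(12) = 5, then s(5) = 3, so the result is 3.

3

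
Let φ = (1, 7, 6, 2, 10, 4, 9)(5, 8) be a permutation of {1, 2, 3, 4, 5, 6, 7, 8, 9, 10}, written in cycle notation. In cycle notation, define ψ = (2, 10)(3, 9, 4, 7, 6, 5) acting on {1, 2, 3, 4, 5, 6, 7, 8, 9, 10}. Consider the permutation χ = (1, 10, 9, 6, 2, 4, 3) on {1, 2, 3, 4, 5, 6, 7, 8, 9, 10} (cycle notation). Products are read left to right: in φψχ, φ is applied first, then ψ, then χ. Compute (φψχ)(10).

(φψχ)(10) = χ(ψ(φ(10))). φ(10) = 4, then ψ(4) = 7, then χ(7) = 7, so the result is 7.

7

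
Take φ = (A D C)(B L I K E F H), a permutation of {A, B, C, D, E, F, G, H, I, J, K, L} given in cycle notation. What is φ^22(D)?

C

D lies in the 3-cycle (A D C).
On a 3-cycle, φ^3 is the identity, so φ^22 = φ^1 there (22 ≡ 1 mod 3).
Stepping 1 place around the cycle: D → C.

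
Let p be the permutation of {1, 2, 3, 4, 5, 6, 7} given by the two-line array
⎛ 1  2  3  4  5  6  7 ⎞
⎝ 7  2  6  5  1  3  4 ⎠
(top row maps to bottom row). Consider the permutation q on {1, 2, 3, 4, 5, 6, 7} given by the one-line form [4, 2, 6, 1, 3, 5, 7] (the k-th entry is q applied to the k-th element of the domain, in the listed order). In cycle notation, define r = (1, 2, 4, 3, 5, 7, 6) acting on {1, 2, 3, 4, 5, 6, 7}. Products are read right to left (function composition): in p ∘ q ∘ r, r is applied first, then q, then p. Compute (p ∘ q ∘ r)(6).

5

(p ∘ q ∘ r)(6) = p(q(r(6))). r(6) = 1, then q(1) = 4, then p(4) = 5, so the result is 5.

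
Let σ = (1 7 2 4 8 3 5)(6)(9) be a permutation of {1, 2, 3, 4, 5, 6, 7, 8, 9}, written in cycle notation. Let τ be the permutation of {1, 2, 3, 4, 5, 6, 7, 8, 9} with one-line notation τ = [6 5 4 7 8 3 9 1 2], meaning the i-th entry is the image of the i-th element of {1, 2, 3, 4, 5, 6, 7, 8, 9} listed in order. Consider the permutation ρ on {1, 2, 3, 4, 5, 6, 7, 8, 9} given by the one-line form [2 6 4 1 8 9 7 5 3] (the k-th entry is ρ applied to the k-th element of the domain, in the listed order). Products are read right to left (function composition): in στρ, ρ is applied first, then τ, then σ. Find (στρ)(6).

4

Chase 6: ρ(6) = 9; τ(9) = 2; σ(2) = 4. Hence (στρ)(6) = 4.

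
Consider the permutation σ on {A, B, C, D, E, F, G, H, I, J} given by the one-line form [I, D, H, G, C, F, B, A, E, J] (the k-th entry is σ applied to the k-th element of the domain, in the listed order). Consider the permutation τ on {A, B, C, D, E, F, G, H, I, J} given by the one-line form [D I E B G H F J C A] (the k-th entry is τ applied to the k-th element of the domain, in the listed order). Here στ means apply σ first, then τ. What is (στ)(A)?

C

First apply σ: σ(A) = I, then τ(I) = C. Thus (στ)(A) = C.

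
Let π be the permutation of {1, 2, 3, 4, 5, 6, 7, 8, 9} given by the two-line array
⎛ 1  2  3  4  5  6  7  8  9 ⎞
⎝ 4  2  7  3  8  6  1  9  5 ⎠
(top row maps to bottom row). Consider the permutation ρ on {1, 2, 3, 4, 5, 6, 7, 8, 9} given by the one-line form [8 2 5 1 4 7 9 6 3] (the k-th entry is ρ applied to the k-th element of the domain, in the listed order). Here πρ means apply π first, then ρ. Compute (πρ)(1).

(πρ)(1) = ρ(π(1)). π(1) = 4, then ρ(4) = 1. So (πρ)(1) = 1.

1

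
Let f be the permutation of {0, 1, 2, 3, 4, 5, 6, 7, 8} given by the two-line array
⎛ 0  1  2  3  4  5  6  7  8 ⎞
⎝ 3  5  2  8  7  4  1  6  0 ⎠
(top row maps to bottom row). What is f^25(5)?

Tracing 5 → 4 → … returns to 5 after 5 steps, so 5 lies in a 5-cycle (1, 5, 4, 7, 6).
On a 5-cycle, f^5 is the identity, so f^25 = f^0 there (25 ≡ 0 mod 5).
So f^25(5) = 5.

5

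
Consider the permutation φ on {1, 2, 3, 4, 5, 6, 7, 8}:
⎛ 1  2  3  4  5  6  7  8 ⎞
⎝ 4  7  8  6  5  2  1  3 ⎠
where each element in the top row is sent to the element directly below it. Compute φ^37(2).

1

Tracing 2 → 7 → … returns to 2 after 5 steps, so 2 lies in a 5-cycle (1 4 6 2 7).
On a 5-cycle, φ^5 is the identity, so φ^37 = φ^2 there (37 ≡ 2 mod 5).
Stepping 2 places around the cycle: 2 → 7 → 1.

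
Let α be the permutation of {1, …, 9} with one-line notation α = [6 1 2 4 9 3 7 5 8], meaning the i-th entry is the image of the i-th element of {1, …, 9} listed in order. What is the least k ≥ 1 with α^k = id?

12

Decomposing into disjoint cycles gives cycle lengths 4, 3, 1, 1.
The order of α is the least common multiple of its cycle lengths: lcm(4, 3) = 12.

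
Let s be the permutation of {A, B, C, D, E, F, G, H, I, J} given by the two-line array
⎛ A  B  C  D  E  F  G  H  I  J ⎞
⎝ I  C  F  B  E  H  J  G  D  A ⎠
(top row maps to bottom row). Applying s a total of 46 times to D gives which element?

B

Tracing D → B → … returns to D after 9 steps, so D lies in a 9-cycle (A, I, D, B, C, F, H, G, J).
Powers repeat with period 9 on this cycle, and 46 mod 9 = 1, so s^46(D) = s^1(D).
Stepping 1 place around the cycle: D → B.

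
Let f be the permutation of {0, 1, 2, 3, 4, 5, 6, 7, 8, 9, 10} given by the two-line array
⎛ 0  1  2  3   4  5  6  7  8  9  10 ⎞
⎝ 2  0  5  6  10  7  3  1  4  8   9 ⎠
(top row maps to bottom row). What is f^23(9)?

10

Tracing 9 → 8 → … returns to 9 after 4 steps, so 9 lies in a 4-cycle (4, 10, 9, 8).
Powers repeat with period 4 on this cycle, and 23 mod 4 = 3, so f^23(9) = f^3(9).
Advancing 3 steps from 9: 9 → 8 → 4 → 10.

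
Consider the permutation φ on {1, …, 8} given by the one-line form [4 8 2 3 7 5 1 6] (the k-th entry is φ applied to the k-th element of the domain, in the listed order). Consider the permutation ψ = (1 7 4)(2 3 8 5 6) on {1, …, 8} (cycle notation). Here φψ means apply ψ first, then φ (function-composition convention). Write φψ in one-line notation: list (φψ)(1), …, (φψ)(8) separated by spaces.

For each element, apply ψ then φ: 1 → 7 → 1; 2 → 3 → 2; 3 → 8 → 6; 4 → 1 → 4; 5 → 6 → 5; 6 → 2 → 8; 7 → 4 → 3; 8 → 5 → 7.
Collecting the images, φψ = [1 2 6 4 5 8 3 7].

1 2 6 4 5 8 3 7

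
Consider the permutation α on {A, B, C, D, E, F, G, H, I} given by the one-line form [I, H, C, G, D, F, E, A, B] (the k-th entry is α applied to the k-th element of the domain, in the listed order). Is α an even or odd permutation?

In disjoint-cycle form the cycle lengths are 4, 3, 1, 1.
A cycle is odd iff its length is even; α has 1 even-length cycle, so sgn(α) = (−1)^1 and α is odd.

odd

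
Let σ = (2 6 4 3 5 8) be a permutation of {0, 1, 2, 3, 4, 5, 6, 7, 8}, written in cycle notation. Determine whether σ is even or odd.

The cycle lengths are 6, 1, 1, 1.
A cycle of length ℓ contributes ℓ−1 transpositions, so σ is a product of 5 transpositions — odd.

odd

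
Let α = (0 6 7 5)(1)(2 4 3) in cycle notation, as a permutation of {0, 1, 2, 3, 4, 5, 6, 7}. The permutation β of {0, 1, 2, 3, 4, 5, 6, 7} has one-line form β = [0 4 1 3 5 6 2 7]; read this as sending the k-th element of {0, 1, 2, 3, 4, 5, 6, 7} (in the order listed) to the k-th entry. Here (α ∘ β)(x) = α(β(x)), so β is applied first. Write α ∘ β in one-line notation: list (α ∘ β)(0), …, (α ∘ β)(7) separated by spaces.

For each element, apply β then α: 0 → 0 → 6; 1 → 4 → 3; 2 → 1 → 1; 3 → 3 → 2; 4 → 5 → 0; 5 → 6 → 7; 6 → 2 → 4; 7 → 7 → 5.
Collecting the images, α ∘ β = [6 3 1 2 0 7 4 5].

6 3 1 2 0 7 4 5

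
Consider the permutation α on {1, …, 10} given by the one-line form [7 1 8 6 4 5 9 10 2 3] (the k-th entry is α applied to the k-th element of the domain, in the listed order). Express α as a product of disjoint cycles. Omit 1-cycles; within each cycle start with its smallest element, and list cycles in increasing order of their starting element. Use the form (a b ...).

(1 7 9 2)(3 8 10)(4 6 5)

Iterating α from 1 gives 1 → 7 → 9 → 2 → 1; that is the 4-cycle (1 7 9 2).
Repeating from the next unused element and collecting all non-trivial cycles gives (1 7 9 2)(3 8 10)(4 6 5).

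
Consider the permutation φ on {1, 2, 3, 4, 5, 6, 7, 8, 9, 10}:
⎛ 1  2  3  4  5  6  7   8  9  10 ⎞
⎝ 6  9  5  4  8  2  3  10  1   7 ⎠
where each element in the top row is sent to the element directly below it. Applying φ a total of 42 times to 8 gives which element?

Tracing 8 → 10 → … returns to 8 after 5 steps, so 8 lies in a 5-cycle (3 5 8 10 7).
Since the cycle has length 5, φ^42 acts on it the same as φ^2 (42 mod 5 = 2).
Stepping 2 places around the cycle: 8 → 10 → 7.

7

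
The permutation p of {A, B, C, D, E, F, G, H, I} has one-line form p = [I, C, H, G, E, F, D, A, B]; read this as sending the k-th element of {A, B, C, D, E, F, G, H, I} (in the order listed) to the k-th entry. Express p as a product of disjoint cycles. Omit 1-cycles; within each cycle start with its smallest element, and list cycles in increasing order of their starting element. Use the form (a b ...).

Start at A and follow images: A → I → B → C → H → A, giving the cycle (A I B C H).
Repeating from the next unused element and collecting all non-trivial cycles gives (A I B C H)(D G).

(A I B C H)(D G)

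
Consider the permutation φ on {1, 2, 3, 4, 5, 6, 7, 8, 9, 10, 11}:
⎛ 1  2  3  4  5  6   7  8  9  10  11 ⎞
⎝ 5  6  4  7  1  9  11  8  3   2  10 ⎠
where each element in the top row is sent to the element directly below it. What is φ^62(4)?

Tracing 4 → 7 → … returns to 4 after 8 steps, so 4 lies in an 8-cycle (2, 6, 9, 3, 4, 7, 11, 10).
Powers repeat with period 8 on this cycle, and 62 mod 8 = 6, so φ^62(4) = φ^6(4).
Stepping 6 places around the cycle: 4 → 7 → 11 → 10 → 2 → 6 → 9.

9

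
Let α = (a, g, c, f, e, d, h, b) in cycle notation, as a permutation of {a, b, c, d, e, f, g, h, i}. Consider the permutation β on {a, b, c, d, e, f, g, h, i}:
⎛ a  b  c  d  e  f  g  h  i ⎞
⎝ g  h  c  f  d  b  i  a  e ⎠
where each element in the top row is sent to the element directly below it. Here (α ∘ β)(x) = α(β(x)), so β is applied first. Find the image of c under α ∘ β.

First apply β: β(c) = c, then α(c) = f. Thus (α ∘ β)(c) = f.

f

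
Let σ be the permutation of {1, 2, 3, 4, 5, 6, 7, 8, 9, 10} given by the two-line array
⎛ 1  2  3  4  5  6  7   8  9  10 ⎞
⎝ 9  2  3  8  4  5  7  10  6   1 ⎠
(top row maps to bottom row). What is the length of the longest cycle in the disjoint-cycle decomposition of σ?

Decomposing into disjoint cycles gives (1, 9, 6, 5, 4, 8, 10); the longest has length 7.

7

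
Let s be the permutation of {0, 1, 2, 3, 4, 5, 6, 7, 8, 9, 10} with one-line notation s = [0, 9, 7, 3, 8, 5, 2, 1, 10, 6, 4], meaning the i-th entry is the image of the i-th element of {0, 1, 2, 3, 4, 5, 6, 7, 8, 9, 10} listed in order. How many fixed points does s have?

3

The fixed points (elements with s(x) = x) are {0, 3, 5}, so there are 3.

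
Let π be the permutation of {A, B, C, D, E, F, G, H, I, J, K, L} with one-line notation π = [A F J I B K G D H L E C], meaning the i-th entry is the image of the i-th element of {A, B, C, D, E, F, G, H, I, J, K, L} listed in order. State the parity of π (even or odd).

odd

In disjoint-cycle form the cycle lengths are 4, 3, 3, 1, 1.
A cycle is odd iff its length is even; π has 1 even-length cycle, so sgn(π) = (−1)^1 and π is odd.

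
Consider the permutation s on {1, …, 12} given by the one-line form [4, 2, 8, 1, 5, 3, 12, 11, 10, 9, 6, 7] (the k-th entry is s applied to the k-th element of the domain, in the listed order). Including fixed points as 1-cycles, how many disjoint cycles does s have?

6

The cycle decomposition is (1 4)(2)(3 8 11 6)(5)(7 12)(9 10), which has 6 cycles (counting 1-cycles).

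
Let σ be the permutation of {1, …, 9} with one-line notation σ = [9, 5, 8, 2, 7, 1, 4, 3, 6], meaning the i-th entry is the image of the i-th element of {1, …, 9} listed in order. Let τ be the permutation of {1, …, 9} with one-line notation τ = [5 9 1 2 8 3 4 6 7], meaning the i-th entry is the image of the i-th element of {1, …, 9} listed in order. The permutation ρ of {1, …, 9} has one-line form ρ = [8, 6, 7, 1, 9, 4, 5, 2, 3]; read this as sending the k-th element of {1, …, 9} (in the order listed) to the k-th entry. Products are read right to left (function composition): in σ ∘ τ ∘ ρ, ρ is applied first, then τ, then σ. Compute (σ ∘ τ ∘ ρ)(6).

Chase 6: ρ(6) = 4; τ(4) = 2; σ(2) = 5. Hence (σ ∘ τ ∘ ρ)(6) = 5.

5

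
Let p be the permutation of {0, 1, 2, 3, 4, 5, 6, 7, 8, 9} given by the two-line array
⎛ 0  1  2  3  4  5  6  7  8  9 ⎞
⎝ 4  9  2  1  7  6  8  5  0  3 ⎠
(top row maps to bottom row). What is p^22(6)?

Tracing 6 → 8 → … returns to 6 after 6 steps, so 6 lies in a 6-cycle (0, 4, 7, 5, 6, 8).
On a 6-cycle, p^6 is the identity, so p^22 = p^4 there (22 ≡ 4 mod 6).
Stepping 4 places around the cycle: 6 → 8 → 0 → 4 → 7.

7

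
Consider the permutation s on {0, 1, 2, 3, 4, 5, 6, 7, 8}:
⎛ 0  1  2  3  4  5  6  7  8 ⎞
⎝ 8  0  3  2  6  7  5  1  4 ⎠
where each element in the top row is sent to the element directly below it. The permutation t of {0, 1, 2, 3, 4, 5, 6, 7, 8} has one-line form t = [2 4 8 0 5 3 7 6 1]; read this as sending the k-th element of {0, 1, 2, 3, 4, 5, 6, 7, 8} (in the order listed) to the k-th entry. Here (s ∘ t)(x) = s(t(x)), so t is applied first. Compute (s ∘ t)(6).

First apply t: t(6) = 7, then s(7) = 1. Thus (s ∘ t)(6) = 1.

1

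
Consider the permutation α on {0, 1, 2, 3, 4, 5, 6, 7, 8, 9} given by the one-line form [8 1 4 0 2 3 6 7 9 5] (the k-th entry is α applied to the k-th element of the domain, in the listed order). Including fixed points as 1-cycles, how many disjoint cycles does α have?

The cycle decomposition is (0, 8, 9, 5, 3)(1)(2, 4)(6)(7), which has 5 cycles (counting 1-cycles).

5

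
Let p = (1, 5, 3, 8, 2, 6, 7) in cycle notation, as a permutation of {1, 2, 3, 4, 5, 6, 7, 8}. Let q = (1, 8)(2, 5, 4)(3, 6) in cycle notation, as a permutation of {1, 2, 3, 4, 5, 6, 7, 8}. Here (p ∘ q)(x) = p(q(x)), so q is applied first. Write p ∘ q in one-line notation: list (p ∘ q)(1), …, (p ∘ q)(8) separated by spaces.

For each element, apply q then p: 1 → 8 → 2; 2 → 5 → 3; 3 → 6 → 7; 4 → 2 → 6; 5 → 4 → 4; 6 → 3 → 8; 7 → 7 → 1; 8 → 1 → 5.
So p ∘ q in one-line form is 2 3 7 6 4 8 1 5.

2 3 7 6 4 8 1 5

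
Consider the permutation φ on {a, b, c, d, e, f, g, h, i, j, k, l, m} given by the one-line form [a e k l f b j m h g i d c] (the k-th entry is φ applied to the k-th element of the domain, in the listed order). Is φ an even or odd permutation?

In disjoint-cycle form the cycle lengths are 5, 3, 2, 2, 1.
A cycle is odd iff its length is even; φ has 2 even-length cycles, so sgn(φ) = (−1)^2 and φ is even.

even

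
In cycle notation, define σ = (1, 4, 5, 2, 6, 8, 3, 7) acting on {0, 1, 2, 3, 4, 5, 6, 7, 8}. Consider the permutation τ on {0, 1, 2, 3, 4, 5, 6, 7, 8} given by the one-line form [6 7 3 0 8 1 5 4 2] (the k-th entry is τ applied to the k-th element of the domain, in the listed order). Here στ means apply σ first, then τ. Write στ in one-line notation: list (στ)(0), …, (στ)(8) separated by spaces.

6 8 5 4 1 3 2 7 0

For each element, apply σ then τ: 0 → 0 → 6; 1 → 4 → 8; 2 → 6 → 5; 3 → 7 → 4; 4 → 5 → 1; 5 → 2 → 3; 6 → 8 → 2; 7 → 1 → 7; 8 → 3 → 0.
So στ in one-line form is 6 8 5 4 1 3 2 7 0.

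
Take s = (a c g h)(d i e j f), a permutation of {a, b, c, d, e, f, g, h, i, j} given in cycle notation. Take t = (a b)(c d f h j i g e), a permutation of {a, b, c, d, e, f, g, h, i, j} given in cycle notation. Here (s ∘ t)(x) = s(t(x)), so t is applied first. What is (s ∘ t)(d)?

d

(s ∘ t)(d) = s(t(d)). t(d) = f, then s(f) = d. So (s ∘ t)(d) = d.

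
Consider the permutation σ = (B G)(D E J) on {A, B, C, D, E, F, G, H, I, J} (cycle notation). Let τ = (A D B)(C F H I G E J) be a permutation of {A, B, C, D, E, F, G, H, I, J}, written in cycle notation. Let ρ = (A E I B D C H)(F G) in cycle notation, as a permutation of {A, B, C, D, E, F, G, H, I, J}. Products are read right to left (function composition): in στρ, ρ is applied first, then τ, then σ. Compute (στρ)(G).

H

Apply the permutations in order: ρ(G) = F, then τ(F) = H, then σ(H) = H. So (στρ)(G) = H.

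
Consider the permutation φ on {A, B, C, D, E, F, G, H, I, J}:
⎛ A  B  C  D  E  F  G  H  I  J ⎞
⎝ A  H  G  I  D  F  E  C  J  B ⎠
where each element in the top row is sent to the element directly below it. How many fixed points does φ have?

The fixed points (elements with φ(x) = x) are {A, F}, so there are 2.

2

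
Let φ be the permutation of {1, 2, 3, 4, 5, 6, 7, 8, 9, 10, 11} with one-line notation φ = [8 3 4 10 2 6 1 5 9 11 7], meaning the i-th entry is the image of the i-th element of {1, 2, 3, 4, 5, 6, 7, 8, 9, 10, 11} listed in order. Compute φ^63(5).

5

Tracing 5 → 2 → … returns to 5 after 9 steps, so 5 lies in a 9-cycle (1, 8, 5, 2, 3, 4, 10, 11, 7).
Powers repeat with period 9 on this cycle, and 63 mod 9 = 0, so φ^63(5) = φ^0(5).
So φ^63(5) = 5.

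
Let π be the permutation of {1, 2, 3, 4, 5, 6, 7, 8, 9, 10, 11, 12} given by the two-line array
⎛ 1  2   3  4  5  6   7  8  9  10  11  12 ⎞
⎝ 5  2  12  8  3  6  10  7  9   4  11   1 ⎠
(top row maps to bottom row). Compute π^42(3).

1

Tracing 3 → 12 → … returns to 3 after 4 steps, so 3 lies in a 4-cycle (1, 5, 3, 12).
Powers repeat with period 4 on this cycle, and 42 mod 4 = 2, so π^42(3) = π^2(3).
Advancing 2 steps from 3: 3 → 12 → 1.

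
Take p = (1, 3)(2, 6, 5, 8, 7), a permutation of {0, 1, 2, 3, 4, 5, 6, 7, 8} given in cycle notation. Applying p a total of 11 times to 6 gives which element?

6 lies in the 5-cycle (2, 6, 5, 8, 7).
Powers repeat with period 5 on this cycle, and 11 mod 5 = 1, so p^11(6) = p^1(6).
Advancing 1 step from 6: 6 → 5.

5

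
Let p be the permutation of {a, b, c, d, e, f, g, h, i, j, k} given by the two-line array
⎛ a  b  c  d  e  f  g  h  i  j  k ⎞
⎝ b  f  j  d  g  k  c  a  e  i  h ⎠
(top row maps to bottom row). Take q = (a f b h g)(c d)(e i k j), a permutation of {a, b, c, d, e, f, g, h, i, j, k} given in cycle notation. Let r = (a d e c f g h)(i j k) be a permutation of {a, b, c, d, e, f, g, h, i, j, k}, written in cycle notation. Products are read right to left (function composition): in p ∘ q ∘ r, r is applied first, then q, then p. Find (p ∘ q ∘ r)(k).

h

Chase k: r(k) = i; q(i) = k; p(k) = h. Hence (p ∘ q ∘ r)(k) = h.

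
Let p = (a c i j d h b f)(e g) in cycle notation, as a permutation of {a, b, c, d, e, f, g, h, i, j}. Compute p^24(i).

i lies in the 8-cycle (a c i j d h b f).
On an 8-cycle, p^8 is the identity, so p^24 = p^0 there (24 ≡ 0 mod 8).
So p^24(i) = i.

i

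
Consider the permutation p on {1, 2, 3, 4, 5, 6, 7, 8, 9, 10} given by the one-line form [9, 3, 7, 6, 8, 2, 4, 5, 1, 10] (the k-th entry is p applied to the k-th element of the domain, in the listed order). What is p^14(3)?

Tracing 3 → 7 → … returns to 3 after 5 steps, so 3 lies in a 5-cycle (2 3 7 4 6).
Since the cycle has length 5, p^14 acts on it the same as p^4 (14 mod 5 = 4).
Stepping 4 places around the cycle: 3 → 7 → 4 → 6 → 2.

2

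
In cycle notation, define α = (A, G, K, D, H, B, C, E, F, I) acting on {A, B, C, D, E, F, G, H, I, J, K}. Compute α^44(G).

B

G lies in the 10-cycle (A, G, K, D, H, B, C, E, F, I).
On a 10-cycle, α^10 is the identity, so α^44 = α^4 there (44 ≡ 4 mod 10).
Stepping 4 places around the cycle: G → K → D → H → B.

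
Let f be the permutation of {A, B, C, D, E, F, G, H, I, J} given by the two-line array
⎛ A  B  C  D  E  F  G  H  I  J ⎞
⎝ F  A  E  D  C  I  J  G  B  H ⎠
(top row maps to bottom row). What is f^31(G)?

J

Tracing G → J → … returns to G after 3 steps, so G lies in a 3-cycle (G, J, H).
Powers repeat with period 3 on this cycle, and 31 mod 3 = 1, so f^31(G) = f^1(G).
Advancing 1 step from G: G → J.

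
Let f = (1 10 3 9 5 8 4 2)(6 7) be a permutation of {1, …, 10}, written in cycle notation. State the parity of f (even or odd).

The cycle lengths are 8, 2.
A cycle of length ℓ contributes ℓ−1 transpositions, so f is a product of 7 + 1 = 8 transpositions — even.

even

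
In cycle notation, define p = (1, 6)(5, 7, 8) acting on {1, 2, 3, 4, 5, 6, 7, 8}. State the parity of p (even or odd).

odd

The cycle lengths are 3, 2, 1, 1, 1.
A cycle of length ℓ contributes ℓ−1 transpositions, so p is a product of 2 + 1 = 3 transpositions — odd.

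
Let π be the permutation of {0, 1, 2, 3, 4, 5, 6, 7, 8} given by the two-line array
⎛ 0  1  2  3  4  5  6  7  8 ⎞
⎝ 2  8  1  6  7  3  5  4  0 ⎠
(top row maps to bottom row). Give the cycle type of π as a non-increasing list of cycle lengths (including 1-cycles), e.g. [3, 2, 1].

The disjoint cycles are (0, 2, 1, 8)(3, 6, 5)(4, 7), with lengths 4, 3, 2 in non-increasing order.

[4, 3, 2]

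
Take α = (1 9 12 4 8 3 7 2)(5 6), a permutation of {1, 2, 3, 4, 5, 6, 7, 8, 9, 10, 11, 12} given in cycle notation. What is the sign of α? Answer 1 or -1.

1

The cycle lengths are 8, 2, 1, 1.
A cycle of length ℓ contributes ℓ−1 transpositions, so α is a product of 7 + 1 = 8 transpositions — even.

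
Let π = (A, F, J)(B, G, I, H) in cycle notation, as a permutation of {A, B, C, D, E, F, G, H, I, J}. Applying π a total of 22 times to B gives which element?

B lies in the 4-cycle (B, G, I, H).
Powers repeat with period 4 on this cycle, and 22 mod 4 = 2, so π^22(B) = π^2(B).
Stepping 2 places around the cycle: B → G → I.

I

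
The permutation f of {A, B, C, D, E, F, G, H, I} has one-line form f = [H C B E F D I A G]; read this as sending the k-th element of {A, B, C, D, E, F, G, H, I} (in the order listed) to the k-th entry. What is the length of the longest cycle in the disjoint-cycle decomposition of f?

3

Decomposing into disjoint cycles gives (A H)(B C)(D E F)(G I); the longest has length 3.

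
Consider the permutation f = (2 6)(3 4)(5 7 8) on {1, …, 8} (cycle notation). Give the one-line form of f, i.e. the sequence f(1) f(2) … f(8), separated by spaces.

1 6 4 3 7 2 8 5

Reading each image from the cycles: 1→1, 2→6, 3→4, 4→3, 5→7, 6→2, 7→8, 8→5.
So the one-line form is 1 6 4 3 7 2 8 5.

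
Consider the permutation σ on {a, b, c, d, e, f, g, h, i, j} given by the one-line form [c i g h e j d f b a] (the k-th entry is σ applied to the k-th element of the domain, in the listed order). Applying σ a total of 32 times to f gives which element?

g

Tracing f → j → … returns to f after 7 steps, so f lies in a 7-cycle (a c g d h f j).
On a 7-cycle, σ^7 is the identity, so σ^32 = σ^4 there (32 ≡ 4 mod 7).
Advancing 4 steps from f: f → j → a → c → g.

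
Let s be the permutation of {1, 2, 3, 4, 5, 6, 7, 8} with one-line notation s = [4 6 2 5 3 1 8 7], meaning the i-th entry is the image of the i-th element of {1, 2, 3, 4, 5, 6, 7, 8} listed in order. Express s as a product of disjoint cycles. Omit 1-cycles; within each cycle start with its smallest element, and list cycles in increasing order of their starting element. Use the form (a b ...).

(1 4 5 3 2 6)(7 8)

Iterating s from 1 gives 1 → 4 → 5 → 3 → 2 → 6 → 1; that is the 6-cycle (1 4 5 3 2 6).
Continuing from each remaining unvisited element yields (1 4 5 3 2 6)(7 8).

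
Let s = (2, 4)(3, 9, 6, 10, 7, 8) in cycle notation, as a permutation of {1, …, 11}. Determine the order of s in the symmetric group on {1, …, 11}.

6

The disjoint cycles have lengths 6, 2, 1, 1, 1.
The order of s is the least common multiple of its cycle lengths: lcm(6, 2) = 6.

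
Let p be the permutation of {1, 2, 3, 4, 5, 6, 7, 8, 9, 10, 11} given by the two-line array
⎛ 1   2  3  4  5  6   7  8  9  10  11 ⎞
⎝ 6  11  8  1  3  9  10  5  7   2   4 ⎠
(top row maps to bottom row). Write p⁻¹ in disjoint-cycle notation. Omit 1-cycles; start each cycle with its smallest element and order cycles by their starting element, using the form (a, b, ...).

First write p in disjoint cycles: (1, 6, 9, 7, 10, 2, 11, 4)(3, 8, 5).
The inverse reverses every cycle; in canonical form, p⁻¹ = (1, 4, 11, 2, 10, 7, 9, 6)(3, 5, 8).

(1, 4, 11, 2, 10, 7, 9, 6)(3, 5, 8)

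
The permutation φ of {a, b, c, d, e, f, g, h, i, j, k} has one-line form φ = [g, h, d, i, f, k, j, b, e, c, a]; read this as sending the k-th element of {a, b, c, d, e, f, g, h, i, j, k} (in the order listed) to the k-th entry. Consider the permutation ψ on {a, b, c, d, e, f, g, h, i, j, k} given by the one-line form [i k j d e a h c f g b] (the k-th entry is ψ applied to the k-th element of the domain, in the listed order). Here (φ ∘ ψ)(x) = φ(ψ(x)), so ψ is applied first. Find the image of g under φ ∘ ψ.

b

ψ(g) = h, then φ(h) = b; composing gives (φ ∘ ψ)(g) = b.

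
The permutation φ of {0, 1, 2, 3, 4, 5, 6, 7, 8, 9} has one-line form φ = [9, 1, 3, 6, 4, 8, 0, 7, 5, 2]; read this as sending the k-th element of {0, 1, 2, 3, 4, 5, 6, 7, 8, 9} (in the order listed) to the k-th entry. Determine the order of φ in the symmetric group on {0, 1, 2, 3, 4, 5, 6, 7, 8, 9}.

The disjoint-cycle form of φ has cycle lengths 5, 2, 1, 1, 1.
The order is lcm(5, 2) = 10.

10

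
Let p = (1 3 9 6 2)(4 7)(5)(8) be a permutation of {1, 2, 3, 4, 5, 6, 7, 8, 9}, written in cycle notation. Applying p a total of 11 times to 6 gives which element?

2

6 lies in the 5-cycle (1 3 9 6 2).
Powers repeat with period 5 on this cycle, and 11 mod 5 = 1, so p^11(6) = p^1(6).
Stepping 1 place around the cycle: 6 → 2.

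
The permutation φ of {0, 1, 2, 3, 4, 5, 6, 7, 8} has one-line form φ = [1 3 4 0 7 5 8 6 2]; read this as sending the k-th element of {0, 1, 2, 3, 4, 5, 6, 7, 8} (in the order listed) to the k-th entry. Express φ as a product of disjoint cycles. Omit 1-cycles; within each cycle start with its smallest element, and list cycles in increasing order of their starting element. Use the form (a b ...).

(0 1 3)(2 4 7 6 8)

From 0: 0 → 1 → 3 → 0, closing the cycle (0 1 3).
Continuing from each remaining unvisited element yields (0 1 3)(2 4 7 6 8).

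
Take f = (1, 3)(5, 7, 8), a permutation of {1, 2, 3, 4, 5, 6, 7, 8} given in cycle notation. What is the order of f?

6

The cycle type of f is (3, 2, 1, 1, 1).
The order is lcm(3, 2) = 6.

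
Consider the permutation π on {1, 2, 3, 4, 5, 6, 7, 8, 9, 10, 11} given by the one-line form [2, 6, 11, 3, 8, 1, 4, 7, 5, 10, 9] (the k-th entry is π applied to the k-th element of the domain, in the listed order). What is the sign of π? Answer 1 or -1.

In disjoint-cycle form the cycle lengths are 7, 3, 1.
A cycle is odd iff its length is even; π has 0 even-length cycles, so sgn(π) = (−1)^0 and π is even.

1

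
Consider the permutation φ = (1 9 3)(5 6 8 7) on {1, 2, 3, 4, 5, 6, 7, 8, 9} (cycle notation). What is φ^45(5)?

6

5 lies in the 4-cycle (5 6 8 7).
Since the cycle has length 4, φ^45 acts on it the same as φ^1 (45 mod 4 = 1).
Advancing 1 step from 5: 5 → 6.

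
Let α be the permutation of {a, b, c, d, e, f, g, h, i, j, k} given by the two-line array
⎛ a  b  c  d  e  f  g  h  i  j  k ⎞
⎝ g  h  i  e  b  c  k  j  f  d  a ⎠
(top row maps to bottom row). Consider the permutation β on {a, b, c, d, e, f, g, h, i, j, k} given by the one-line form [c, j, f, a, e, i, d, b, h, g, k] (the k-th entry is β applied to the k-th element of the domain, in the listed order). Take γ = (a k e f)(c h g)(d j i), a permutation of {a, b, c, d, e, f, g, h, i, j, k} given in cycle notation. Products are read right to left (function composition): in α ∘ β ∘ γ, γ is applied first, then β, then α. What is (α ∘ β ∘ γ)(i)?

g

Chase i: γ(i) = d; β(d) = a; α(a) = g. Hence (α ∘ β ∘ γ)(i) = g.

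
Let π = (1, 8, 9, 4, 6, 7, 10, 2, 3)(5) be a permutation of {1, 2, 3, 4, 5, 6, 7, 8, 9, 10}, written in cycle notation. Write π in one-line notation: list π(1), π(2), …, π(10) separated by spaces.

Each element maps to the next entry in its cycle (wrapping to the front): 1↦8, 2↦3, 3↦1, 4↦6, 5↦5, 6↦7, 7↦10, 8↦9, 9↦4, 10↦2.
Listing these in domain order gives 8 3 1 6 5 7 10 9 4 2.

8 3 1 6 5 7 10 9 4 2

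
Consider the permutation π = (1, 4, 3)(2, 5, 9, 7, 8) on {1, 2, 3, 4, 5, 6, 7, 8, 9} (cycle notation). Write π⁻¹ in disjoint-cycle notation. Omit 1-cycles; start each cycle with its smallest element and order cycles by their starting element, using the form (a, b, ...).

Inverting a permutation written in cycle notation just reverses the order within every cycle.
Reversing each cycle of π and rotating so the smallest element leads gives (1, 3, 4)(2, 8, 7, 9, 5).

(1, 3, 4)(2, 8, 7, 9, 5)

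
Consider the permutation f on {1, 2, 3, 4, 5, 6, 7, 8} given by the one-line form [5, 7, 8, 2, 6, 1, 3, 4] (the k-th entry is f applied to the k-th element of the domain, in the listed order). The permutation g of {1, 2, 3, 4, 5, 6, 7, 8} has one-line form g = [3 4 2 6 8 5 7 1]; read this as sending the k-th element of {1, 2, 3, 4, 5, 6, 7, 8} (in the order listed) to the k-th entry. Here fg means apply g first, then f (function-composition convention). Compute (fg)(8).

g(8) = 1, then f(1) = 5; composing gives (fg)(8) = 5.

5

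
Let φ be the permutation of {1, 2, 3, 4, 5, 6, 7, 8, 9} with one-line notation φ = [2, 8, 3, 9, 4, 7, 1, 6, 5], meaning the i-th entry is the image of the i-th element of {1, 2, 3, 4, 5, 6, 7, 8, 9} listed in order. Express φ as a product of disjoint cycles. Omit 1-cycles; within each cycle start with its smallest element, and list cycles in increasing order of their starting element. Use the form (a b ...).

(1 2 8 6 7)(4 9 5)

Start at 1 and follow images: 1 → 2 → 8 → 6 → 7 → 1, giving the cycle (1 2 8 6 7).
Continuing from each remaining unvisited element yields (1 2 8 6 7)(4 9 5).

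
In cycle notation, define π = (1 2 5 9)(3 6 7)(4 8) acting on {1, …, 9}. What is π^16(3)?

6

3 lies in the 3-cycle (3 6 7).
On a 3-cycle, π^3 is the identity, so π^16 = π^1 there (16 ≡ 1 mod 3).
Advancing 1 step from 3: 3 → 6.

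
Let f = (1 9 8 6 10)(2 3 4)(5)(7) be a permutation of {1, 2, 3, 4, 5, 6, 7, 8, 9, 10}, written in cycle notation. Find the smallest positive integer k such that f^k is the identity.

15

The disjoint cycles have lengths 5, 3, 1, 1.
The order is lcm(5, 3) = 15.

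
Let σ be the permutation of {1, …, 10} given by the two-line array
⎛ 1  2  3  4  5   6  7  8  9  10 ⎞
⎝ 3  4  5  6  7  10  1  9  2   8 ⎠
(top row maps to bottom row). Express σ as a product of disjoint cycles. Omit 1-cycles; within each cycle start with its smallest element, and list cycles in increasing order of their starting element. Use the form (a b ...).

Start at 1 and follow images: 1 → 3 → 5 → 7 → 1, giving the cycle (1 3 5 7).
Continuing from each remaining unvisited element yields (1 3 5 7)(2 4 6 10 8 9).

(1 3 5 7)(2 4 6 10 8 9)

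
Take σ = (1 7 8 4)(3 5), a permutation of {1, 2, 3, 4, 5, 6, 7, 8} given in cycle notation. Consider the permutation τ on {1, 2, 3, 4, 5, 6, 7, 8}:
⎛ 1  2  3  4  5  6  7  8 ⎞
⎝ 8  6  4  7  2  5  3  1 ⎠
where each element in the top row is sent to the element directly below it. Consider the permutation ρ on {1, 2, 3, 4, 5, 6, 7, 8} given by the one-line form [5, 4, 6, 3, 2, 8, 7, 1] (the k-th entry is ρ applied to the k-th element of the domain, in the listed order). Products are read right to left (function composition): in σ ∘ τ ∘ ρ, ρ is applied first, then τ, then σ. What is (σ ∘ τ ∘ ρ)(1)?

(σ ∘ τ ∘ ρ)(1) = σ(τ(ρ(1))). ρ(1) = 5, then τ(5) = 2, then σ(2) = 2, so the result is 2.

2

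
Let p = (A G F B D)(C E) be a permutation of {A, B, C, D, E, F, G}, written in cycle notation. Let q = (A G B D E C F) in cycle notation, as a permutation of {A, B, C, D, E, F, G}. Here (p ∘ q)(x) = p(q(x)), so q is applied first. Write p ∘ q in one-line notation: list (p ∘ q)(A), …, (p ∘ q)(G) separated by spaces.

F A B C E G D

(p ∘ q)(x) = p(q(x)). Computing each image: p(q(A)) = p(G) = F, p(q(B)) = p(D) = A, p(q(C)) = p(F) = B, p(q(D)) = p(E) = C, p(q(E)) = p(C) = E, p(q(F)) = p(A) = G, p(q(G)) = p(B) = D.
Hence p ∘ q = [F A B C E G D].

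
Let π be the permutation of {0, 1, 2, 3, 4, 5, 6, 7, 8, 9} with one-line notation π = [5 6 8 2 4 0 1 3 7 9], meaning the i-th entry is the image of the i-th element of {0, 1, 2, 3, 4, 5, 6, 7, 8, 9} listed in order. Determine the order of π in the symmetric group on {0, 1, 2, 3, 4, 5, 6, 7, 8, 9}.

Decomposing into disjoint cycles gives cycle lengths 4, 2, 2, 1, 1.
Since disjoint cycles commute, ord(π) = lcm(4, 2, 2) = 4.

4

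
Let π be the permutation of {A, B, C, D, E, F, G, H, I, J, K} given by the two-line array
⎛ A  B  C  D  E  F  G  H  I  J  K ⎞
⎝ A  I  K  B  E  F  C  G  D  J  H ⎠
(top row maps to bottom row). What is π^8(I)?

Tracing I → D → … returns to I after 3 steps, so I lies in a 3-cycle (B I D).
Powers repeat with period 3 on this cycle, and 8 mod 3 = 2, so π^8(I) = π^2(I).
Stepping 2 places around the cycle: I → D → B.

B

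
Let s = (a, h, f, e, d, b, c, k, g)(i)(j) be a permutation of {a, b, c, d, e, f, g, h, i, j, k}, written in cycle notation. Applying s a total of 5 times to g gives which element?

d

g lies in the 9-cycle (a, h, f, e, d, b, c, k, g).
Stepping 5 places around the cycle: g → a → h → f → e → d.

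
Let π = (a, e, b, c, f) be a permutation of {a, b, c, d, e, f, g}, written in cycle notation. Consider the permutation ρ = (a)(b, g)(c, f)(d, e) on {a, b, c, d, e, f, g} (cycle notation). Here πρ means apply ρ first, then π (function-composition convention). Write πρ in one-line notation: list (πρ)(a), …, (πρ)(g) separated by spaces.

Chase each element through ρ then π: a → a → e; b → g → g; c → f → a; d → e → b; e → d → d; f → c → f; g → b → c.
So πρ in one-line form is e g a b d f c.

e g a b d f c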